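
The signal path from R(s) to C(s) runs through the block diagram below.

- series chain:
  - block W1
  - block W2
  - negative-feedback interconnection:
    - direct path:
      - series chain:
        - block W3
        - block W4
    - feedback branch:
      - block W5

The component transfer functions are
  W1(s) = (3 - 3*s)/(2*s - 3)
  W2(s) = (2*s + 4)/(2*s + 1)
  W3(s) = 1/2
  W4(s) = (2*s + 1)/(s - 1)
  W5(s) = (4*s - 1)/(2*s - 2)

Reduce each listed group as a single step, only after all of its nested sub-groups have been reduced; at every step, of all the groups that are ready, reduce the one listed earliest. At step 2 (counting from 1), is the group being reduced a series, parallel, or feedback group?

(1) series reduction of W3, W4
(2) reduce the feedback loop with forward (W3*W4) and return W5
(3) multiply W1, W2, [(W3*W4)/(1+(W3*W4)*W5)] (series)
At step 2 the group reduced is feedback.

Hence the answer: feedback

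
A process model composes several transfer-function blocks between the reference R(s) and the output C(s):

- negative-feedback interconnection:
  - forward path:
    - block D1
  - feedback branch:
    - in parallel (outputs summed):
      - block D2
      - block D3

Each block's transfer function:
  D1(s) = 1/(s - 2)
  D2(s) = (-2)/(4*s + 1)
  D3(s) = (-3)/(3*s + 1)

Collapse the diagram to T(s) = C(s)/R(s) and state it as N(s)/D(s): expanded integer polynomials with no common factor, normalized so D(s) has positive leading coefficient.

Reducing step by step:

Step 1 - combine D2, D3 in parallel, giving (-18*s - 5)/(12*s^2 + 7*s + 1)
Step 2 - collapse the loop (D1 forward, (D2+D3) return) - this is the overall T(s), already in the required normalized form

Answer: (12*s^2 + 7*s + 1)/(12*s^3 - 17*s^2 - 31*s - 7)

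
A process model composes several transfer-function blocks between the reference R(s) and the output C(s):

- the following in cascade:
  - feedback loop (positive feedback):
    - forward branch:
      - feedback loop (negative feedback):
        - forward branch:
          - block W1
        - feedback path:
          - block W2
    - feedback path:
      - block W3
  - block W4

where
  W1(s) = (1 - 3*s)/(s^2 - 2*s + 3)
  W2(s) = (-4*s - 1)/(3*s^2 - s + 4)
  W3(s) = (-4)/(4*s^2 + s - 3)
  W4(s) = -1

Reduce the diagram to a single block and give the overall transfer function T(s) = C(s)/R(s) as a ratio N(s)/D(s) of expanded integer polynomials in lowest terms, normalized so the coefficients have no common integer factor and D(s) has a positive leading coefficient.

The answer is (36*s^5 - 15*s^4 + 19*s^3 + 15*s^2 - 43*s + 12)/(12*s^6 - 25*s^5 + 92*s^4 - 36*s^3 - 25*s^2 - 5*s - 17).

Reasoning:
(1) collapse the loop (W1 forward, W2 return) = (-9*s^3 + 6*s^2 - 13*s + 4)/(3*s^4 - 7*s^3 + 27*s^2 - 12*s + 11)
(2) collapse the loop ([W1/(1+W1*W2)] forward, W3 return) = (-36*s^5 + 15*s^4 - 19*s^3 - 15*s^2 + 43*s - 12)/(12*s^6 - 25*s^5 + 92*s^4 - 36*s^3 - 25*s^2 - 5*s - 17)
(3) combine [[W1/(1+W1*W2)]/(1-[W1/(1+W1*W2)]*W3)], W4 in series; the result is T(s) itself (integer coefficients, no common factor, positive leading denominator coefficient)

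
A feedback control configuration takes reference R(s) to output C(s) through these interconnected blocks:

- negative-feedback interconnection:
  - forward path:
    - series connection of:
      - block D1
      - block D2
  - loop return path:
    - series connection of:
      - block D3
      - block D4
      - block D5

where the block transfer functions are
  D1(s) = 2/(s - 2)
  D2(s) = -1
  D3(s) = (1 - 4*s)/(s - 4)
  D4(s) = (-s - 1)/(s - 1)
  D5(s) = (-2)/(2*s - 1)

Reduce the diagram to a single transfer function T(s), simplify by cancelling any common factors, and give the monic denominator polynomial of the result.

Reducing step by step:

Step 1. combine D1, D2 in series, giving (-2)/(s - 2)
Step 2. series reduction of D3, D4, D5, giving (-8*s^2 - 6*s + 2)/(2*s^3 - 11*s^2 + 13*s - 4)
Step 3. collapse the loop ((D1*D2) forward, (D3*D4*D5) return), giving (-4*s^3 + 22*s^2 - 26*s + 8)/(2*s^4 - 15*s^3 + 51*s^2 - 18*s + 4)
No further cancellation is possible in the step-3 result, so that is T(s). Its denominator becomes monic after dividing by the leading coefficient 2.

Answer: s^4 - 15*s^3/2 + 51*s^2/2 - 9*s + 2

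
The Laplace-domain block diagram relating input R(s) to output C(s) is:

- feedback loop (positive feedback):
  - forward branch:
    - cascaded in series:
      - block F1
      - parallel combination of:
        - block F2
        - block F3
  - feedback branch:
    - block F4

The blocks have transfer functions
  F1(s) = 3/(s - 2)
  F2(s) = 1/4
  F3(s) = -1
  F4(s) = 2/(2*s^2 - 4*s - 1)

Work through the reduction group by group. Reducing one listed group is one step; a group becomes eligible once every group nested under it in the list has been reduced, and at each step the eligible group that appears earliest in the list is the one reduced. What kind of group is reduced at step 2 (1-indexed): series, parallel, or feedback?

1. reduce the parallel group F2, F3
2. cascade F1, (F2+F3)
3. apply the feedback formula to (F1*(F2+F3)), F4
At step 2 the group reduced is series.

Answer: series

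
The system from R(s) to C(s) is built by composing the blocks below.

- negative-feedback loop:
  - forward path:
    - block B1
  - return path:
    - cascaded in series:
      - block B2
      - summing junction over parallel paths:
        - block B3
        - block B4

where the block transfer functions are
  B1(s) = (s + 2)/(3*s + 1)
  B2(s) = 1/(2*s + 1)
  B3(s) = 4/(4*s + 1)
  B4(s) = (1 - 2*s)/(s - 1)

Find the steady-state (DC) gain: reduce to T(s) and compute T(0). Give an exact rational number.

First reduce the diagram to T(s).

Step 1. sum the parallel branches B3, B4, giving (-8*s^2 + 6*s - 3)/(4*s^2 - 3*s - 1)
Step 2. multiply B2, (B3+B4) (series), giving (-8*s^2 + 6*s - 3)/(8*s^3 - 2*s^2 - 5*s - 1)
Step 3. apply the feedback formula to B1, (B2*(B3+B4)), giving (8*s^4 + 14*s^3 - 9*s^2 - 11*s - 2)/(24*s^4 - 6*s^3 - 27*s^2 + s - 7)
The step-3 result is T(s). Setting s = 0: T(0) = -2/(-7) = 2/7.

Answer: 2/7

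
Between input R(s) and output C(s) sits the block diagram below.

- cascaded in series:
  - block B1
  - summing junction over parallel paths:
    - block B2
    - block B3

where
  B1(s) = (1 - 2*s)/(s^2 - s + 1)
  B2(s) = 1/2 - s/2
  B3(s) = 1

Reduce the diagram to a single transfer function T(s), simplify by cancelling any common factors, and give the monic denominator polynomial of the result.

Reducing step by step:

(1) sum the parallel branches B2, B3: 3/2 - s/2
(2) multiply B1, (B2+B3) (series): (2*s^2 - 7*s + 3)/(2*s^2 - 2*s + 2)
No further cancellation is possible in the step-2 result, so that is T(s). Its denominator becomes monic after dividing by the leading coefficient 2.

Answer: s^2 - s + 1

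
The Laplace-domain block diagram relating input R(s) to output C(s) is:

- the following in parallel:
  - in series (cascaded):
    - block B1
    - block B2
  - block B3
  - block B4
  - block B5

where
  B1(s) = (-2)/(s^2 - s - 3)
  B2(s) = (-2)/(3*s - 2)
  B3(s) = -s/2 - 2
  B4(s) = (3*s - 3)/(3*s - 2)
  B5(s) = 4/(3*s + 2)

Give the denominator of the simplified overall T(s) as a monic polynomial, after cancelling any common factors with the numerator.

Step 1. multiply B1, B2 (series) = 4/(3*s^3 - 5*s^2 - 7*s + 6)
Step 2. parallel reduction of (B1*B2), B3, B4, B5 = (-9*s^5 - 9*s^4 + 67*s^3 + 20*s^2 - 30*s + 52)/(18*s^4 - 18*s^3 - 62*s^2 + 8*s + 24)
That last expression is T(s), already simplified. Scaling its denominator by 1/18 (the reciprocal of the leading coefficient) yields the monic denominator.

Answer: s^4 - s^3 - 31*s^2/9 + 4*s/9 + 4/3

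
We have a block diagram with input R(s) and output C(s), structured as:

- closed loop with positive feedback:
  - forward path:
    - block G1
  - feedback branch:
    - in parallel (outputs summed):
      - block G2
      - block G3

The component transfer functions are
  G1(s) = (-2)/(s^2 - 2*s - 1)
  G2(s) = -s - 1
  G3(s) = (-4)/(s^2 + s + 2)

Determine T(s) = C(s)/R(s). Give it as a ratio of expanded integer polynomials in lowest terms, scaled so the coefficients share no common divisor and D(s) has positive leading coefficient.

Step 1 - parallel reduction of G2, G3 = (-s^3 - 2*s^2 - 3*s - 6)/(s^2 + s + 2)
Step 2 - collapse the loop (G1 forward, (G2+G3) return) - this is the overall T(s), already in the required normalized form

Final answer: (-2*s^2 - 2*s - 4)/(s^4 - 3*s^3 - 5*s^2 - 11*s - 14)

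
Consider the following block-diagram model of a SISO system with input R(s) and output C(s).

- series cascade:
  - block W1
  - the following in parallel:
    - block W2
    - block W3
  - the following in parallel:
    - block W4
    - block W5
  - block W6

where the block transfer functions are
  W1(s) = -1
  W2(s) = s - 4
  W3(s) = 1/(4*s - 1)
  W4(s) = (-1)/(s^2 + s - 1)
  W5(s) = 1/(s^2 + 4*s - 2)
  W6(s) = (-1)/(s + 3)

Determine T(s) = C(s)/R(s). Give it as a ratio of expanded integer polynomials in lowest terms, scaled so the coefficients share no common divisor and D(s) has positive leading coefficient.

1. parallel reduction of W2, W3: (4*s^2 - 17*s + 5)/(4*s - 1)
2. sum the parallel branches W4, W5: (1 - 3*s)/(s^4 + 5*s^3 + s^2 - 6*s + 2)
3. combine W1, (W2+W3), (W4+W5), W6 in series: this yields T(s), and no further normalization is needed

Answer: (-12*s^3 + 55*s^2 - 32*s + 5)/(4*s^6 + 31*s^5 + 56*s^4 - 28*s^3 - 61*s^2 + 40*s - 6)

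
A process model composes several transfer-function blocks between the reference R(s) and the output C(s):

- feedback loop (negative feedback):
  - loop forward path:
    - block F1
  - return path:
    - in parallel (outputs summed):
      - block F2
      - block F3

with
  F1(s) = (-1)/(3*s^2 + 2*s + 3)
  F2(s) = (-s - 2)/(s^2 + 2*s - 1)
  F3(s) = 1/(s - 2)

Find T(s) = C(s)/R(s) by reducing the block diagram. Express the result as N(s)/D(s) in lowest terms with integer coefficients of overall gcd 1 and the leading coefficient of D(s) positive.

Reducing step by step:

Step 1. add F2, F3 (parallel) gives (2*s + 3)/(s^3 - 5*s + 2)
Step 2. reduce the feedback loop with forward F1 and return (F2+F3); the result is T(s) itself (integer coefficients, no common factor, positive leading denominator coefficient)

Answer: (-s^3 + 5*s - 2)/(3*s^5 + 2*s^4 - 12*s^3 - 4*s^2 - 13*s + 3)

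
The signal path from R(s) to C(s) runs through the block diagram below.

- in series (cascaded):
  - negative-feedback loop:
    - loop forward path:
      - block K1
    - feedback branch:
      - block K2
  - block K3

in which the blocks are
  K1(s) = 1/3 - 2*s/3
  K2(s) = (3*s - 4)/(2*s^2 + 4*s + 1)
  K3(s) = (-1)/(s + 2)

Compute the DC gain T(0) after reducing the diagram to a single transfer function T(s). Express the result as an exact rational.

1. reduce the feedback loop with forward K1 and return K2: (-4*s^3 - 6*s^2 + 2*s + 1)/(23*s - 1)
2. cascade [K1/(1+K1*K2)], K3: (4*s^3 + 6*s^2 - 2*s - 1)/(23*s^2 + 45*s - 2)
Evaluating the step-2 result (the overall T(s)) at s = 0 gives T(0) = -1/(-2) = 1/2.

Final answer: 1/2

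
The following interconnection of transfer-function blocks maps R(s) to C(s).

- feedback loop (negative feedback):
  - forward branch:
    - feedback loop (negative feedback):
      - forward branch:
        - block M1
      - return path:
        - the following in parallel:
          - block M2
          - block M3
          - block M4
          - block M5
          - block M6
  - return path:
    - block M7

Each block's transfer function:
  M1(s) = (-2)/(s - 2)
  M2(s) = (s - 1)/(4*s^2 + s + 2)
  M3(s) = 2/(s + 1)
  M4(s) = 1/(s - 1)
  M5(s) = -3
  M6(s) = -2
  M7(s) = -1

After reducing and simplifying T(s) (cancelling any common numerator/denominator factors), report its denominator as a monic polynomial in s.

First reduce the diagram to T(s).

Step 1. reduce the parallel group M2, M3, M4, M5, M6: (-20*s^4 + 8*s^3 + 8*s^2 + 9*s + 9)/(4*s^4 + s^3 - 2*s^2 - s - 2)
Step 2. close the feedback loop around M1, (M2+M3+M4+M5+M6): (-8*s^4 - 2*s^3 + 4*s^2 + 2*s + 4)/(4*s^5 + 33*s^4 - 20*s^3 - 13*s^2 - 18*s - 14)
Step 3. reduce the feedback loop with forward [M1/(1+M1*(M2+M3+M4+M5+M6))] and return M7: (-8*s^4 - 2*s^3 + 4*s^2 + 2*s + 4)/(4*s^5 + 41*s^4 - 18*s^3 - 17*s^2 - 20*s - 18)
The result of step 3 is T(s) in lowest terms. Its denominator has leading coefficient 4; dividing the denominator through by 4 makes it monic.

Answer: s^5 + 41*s^4/4 - 9*s^3/2 - 17*s^2/4 - 5*s - 9/2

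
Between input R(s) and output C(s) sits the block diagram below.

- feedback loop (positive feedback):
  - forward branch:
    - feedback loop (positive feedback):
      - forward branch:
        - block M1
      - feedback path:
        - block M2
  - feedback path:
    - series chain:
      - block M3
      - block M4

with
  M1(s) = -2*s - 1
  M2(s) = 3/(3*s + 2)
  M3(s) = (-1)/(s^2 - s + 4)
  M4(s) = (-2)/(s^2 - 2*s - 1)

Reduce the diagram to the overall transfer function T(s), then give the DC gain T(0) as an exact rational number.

First reduce the diagram to T(s).

(1) collapse the loop (M1 forward, M2 return) = (-6*s^2 - 7*s - 2)/(9*s + 5)
(2) series reduction of M3, M4 = 2/(s^4 - 3*s^3 + 5*s^2 - 7*s - 4)
(3) apply the feedback formula to [M1/(1-M1*M2)], (M3*M4) = (-6*s^6 + 11*s^5 - 11*s^4 + 13*s^3 + 63*s^2 + 42*s + 8)/(9*s^5 - 22*s^4 + 30*s^3 - 26*s^2 - 57*s - 16)
DC gain: substitute s = 0 into T(s) from step 3: T(0) = 8/(-16) = -1/2.

Answer: -1/2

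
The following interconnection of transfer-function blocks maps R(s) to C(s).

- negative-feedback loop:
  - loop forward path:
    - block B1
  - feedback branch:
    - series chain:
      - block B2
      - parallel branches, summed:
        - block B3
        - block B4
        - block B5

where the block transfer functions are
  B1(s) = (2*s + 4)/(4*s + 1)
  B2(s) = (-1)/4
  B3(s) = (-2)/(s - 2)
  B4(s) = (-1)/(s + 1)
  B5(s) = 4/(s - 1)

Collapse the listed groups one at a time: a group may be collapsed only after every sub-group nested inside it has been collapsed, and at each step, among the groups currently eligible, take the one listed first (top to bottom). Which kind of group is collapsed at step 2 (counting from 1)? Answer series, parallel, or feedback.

Step 1: add B3, B4, B5 (parallel)
Step 2: cascade B2, (B3+B4+B5)
Step 3: apply the feedback formula to B1, (B2*(B3+B4+B5))
Step 2: series.

Therefore the answer is series.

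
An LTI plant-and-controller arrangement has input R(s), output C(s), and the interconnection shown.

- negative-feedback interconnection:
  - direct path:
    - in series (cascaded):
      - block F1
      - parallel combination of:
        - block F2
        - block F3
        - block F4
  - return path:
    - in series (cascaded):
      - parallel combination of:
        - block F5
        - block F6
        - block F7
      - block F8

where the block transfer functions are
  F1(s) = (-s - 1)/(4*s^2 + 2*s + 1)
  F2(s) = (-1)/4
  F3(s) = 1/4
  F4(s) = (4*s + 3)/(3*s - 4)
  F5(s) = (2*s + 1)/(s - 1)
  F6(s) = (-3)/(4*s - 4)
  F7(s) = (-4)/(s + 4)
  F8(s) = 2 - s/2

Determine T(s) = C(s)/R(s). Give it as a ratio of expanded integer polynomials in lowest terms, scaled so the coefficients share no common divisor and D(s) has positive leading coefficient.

1. add F2, F3, F4 (parallel); result (4*s + 3)/(3*s - 4)
2. multiply F1, (F2+F3+F4) (series); result (-4*s^2 - 7*s - 3)/(12*s^3 - 10*s^2 - 5*s - 4)
3. reduce the parallel group F5, F6, F7; result (8*s^2 + 17*s + 20)/(4*s^2 + 12*s - 16)
4. series reduction of (F5+F6+F7), F8; result (-8*s^3 + 15*s^2 + 48*s + 80)/(8*s^2 + 24*s - 32)
5. close the feedback loop around (F1*(F2+F3+F4)), ((F5+F6+F7)*F8) - this is the overall T(s), already in the required normalized form

Hence the answer: (-32*s^4 - 152*s^3 - 64*s^2 + 152*s + 96)/(128*s^5 + 204*s^4 - 937*s^3 - 533*s^2 - 640*s - 112)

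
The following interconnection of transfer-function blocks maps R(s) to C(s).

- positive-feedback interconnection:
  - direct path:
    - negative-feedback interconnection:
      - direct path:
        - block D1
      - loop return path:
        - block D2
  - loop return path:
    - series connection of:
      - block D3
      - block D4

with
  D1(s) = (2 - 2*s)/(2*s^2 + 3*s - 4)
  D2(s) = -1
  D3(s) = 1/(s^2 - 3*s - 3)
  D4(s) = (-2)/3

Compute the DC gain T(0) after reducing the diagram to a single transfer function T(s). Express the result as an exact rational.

1. apply the feedback formula to D1, D2 -> (2 - 2*s)/(2*s^2 + 5*s - 6)
2. multiply D3, D4 (series) -> (-2)/(3*s^2 - 9*s - 9)
3. feedback reduction of [D1/(1+D1*D2)], (D3*D4) -> (-6*s^3 + 24*s^2 - 18)/(6*s^4 - 3*s^3 - 81*s^2 + 5*s + 58)
DC gain: substitute s = 0 into T(s) from step 3: T(0) = -18/58 = -9/29.

Final answer: -9/29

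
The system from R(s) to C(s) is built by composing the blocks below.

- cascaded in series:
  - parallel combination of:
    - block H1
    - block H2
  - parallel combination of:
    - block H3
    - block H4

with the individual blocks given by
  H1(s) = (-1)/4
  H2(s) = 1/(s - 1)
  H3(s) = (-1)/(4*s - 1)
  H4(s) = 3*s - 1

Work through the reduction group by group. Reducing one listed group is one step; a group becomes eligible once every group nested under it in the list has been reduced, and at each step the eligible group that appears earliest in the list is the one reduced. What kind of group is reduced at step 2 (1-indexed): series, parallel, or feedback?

(1) add H1, H2 (parallel)
(2) sum the parallel branches H3, H4
(3) cascade (H1+H2), (H3+H4)
Step 2 collapses a parallel group.

Final answer: parallel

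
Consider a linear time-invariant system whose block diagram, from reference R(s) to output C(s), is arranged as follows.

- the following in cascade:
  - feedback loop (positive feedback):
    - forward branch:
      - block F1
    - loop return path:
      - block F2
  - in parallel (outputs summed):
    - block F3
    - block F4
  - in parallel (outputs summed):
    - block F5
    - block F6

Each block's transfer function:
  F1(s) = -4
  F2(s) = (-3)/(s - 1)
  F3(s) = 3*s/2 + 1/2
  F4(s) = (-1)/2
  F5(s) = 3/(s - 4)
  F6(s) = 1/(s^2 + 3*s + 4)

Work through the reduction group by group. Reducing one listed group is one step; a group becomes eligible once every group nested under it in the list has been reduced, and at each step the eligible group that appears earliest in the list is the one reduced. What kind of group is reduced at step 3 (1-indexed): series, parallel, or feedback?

1. reduce the feedback loop with forward F1 and return F2
2. parallel reduction of F3, F4
3. parallel reduction of F5, F6
4. multiply [F1/(1-F1*F2)], (F3+F4), (F5+F6) (series)
So the answer for step 3 is parallel.

Hence the answer: parallel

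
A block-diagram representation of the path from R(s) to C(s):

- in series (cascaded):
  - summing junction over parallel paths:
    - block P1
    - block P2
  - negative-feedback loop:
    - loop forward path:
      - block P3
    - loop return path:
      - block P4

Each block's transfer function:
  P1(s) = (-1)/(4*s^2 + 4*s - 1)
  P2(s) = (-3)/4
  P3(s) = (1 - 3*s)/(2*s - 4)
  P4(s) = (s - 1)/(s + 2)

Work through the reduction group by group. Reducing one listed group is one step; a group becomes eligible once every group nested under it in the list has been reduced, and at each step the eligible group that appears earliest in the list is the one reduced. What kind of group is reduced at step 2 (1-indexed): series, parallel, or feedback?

(1) add P1, P2 (parallel)
(2) close the feedback loop around P3, P4
(3) series reduction of (P1+P2), [P3/(1+P3*P4)]
Step 2 collapses a feedback group.

Final answer: feedback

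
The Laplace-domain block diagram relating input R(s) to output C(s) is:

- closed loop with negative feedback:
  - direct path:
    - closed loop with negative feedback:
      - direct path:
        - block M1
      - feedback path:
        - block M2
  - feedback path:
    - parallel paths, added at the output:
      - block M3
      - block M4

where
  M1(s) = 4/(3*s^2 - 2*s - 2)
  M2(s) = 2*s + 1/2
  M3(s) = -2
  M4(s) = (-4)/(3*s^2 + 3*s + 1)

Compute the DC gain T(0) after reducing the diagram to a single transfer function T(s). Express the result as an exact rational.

Step 1. collapse the loop (M1 forward, M2 return) = 4/(3*s^2 + 6*s)
Step 2. sum the parallel branches M3, M4 = (-6*s^2 - 6*s - 6)/(3*s^2 + 3*s + 1)
Step 3. apply the feedback formula to [M1/(1+M1*M2)], (M3+M4) = (12*s^2 + 12*s + 4)/(9*s^4 + 27*s^3 - 3*s^2 - 18*s - 24)
Step 3 gives the overall T(s). Then T(0) = 4/(-24) = -1/6.

Answer: -1/6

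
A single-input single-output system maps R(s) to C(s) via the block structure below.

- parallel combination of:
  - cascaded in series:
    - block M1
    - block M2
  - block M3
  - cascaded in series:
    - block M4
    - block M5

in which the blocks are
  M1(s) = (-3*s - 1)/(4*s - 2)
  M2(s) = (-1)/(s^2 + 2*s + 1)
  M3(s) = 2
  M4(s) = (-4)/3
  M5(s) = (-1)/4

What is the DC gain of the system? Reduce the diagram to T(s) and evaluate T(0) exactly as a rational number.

[1] series reduction of M1, M2: (3*s + 1)/(4*s^3 + 6*s^2 - 2)
[2] cascade M4, M5: 1/3
[3] add (M1*M2), M3, (M4*M5) (parallel): (28*s^3 + 42*s^2 + 9*s - 11)/(12*s^3 + 18*s^2 - 6)
Step 3 gives the overall T(s). Then T(0) = -11/(-6) = 11/6.

Hence the answer: 11/6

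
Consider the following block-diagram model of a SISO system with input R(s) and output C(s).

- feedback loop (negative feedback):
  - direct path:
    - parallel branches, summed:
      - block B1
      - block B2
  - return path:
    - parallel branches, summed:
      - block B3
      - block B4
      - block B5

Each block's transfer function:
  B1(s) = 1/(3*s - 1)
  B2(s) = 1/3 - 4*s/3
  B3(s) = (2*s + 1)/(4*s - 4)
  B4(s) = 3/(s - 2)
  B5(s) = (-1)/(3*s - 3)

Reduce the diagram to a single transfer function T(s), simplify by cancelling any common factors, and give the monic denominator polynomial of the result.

Answer: s^4 + 7*s^3/4 - 221*s^2/72 - 11*s/6 + 35/18

Working:
Step 1. sum the parallel branches B1, B2: (-12*s^2 + 7*s + 2)/(9*s - 3)
Step 2. reduce the parallel group B3, B4, B5: (6*s^2 + 23*s - 34)/(12*s^2 - 36*s + 24)
Step 3. collapse the loop ((B1+B2) forward, (B3+B4+B5) return): (144*s^4 - 516*s^3 + 516*s^2 - 96*s - 48)/(72*s^4 + 126*s^3 - 221*s^2 - 132*s + 140)
That last expression is T(s), already simplified. Scaling its denominator by 1/72 (the reciprocal of the leading coefficient) yields the monic denominator.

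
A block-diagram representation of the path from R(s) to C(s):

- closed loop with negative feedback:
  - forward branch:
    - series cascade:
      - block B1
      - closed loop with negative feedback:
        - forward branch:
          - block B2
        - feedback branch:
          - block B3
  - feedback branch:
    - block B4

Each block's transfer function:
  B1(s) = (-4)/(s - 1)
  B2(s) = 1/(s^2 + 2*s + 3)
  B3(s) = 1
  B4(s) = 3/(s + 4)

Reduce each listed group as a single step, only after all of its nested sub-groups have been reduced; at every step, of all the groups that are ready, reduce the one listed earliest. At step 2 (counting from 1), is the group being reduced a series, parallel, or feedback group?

(1) feedback reduction of B2, B3
(2) reduce the series chain B1, [B2/(1+B2*B3)]
(3) feedback reduction of (B1*[B2/(1+B2*B3)]), B4
Step 2 collapses a series group.

Therefore the answer is series.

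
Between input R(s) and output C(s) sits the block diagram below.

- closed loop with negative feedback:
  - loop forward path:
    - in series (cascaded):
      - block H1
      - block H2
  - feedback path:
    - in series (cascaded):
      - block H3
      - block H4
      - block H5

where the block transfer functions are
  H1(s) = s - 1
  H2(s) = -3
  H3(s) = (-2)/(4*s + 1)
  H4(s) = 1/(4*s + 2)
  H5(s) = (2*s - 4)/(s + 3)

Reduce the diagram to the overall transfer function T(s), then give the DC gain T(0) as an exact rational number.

First reduce the diagram to T(s).

[1] reduce the series chain H1, H2 -> 3 - 3*s
[2] multiply H3, H4, H5 (series) -> (4 - 2*s)/(8*s^3 + 30*s^2 + 19*s + 3)
[3] close the feedback loop around (H1*H2), (H3*H4*H5) -> (-24*s^4 - 66*s^3 + 33*s^2 + 48*s + 9)/(8*s^3 + 36*s^2 + s + 15)
Evaluating the step-3 result (the overall T(s)) at s = 0 gives T(0) = 9/15 = 3/5.

Answer: 3/5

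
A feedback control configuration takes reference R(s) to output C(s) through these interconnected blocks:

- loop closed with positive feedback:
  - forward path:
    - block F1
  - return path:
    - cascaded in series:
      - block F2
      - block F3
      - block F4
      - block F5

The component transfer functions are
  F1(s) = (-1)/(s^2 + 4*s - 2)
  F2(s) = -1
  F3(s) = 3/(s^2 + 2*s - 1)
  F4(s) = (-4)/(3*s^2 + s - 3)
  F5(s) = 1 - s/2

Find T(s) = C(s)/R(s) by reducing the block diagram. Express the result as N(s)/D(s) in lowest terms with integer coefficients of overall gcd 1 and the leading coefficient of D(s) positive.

Answer: (-3*s^4 - 7*s^3 + 4*s^2 + 7*s - 3)/(3*s^6 + 19*s^5 + 18*s^4 - 37*s^3 - 17*s^2 + 20*s + 6)

Working:
Step 1 - multiply F2, F3, F4, F5 (series), giving (12 - 6*s)/(3*s^4 + 7*s^3 - 4*s^2 - 7*s + 3)
Step 2 - feedback reduction of F1, (F2*F3*F4*F5); the result is T(s) itself (integer coefficients, no common factor, positive leading denominator coefficient)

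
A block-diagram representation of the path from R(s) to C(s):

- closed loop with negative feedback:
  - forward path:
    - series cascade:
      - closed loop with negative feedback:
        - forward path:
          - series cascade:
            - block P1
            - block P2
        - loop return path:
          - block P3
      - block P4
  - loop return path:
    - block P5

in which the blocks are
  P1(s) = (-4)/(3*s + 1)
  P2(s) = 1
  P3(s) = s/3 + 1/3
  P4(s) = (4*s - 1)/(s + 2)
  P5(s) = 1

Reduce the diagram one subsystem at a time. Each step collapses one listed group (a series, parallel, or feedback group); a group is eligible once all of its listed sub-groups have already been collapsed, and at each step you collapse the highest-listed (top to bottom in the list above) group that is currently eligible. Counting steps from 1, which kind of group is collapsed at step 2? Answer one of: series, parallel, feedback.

[1] multiply P1, P2 (series)
[2] apply the feedback formula to (P1*P2), P3
[3] cascade [(P1*P2)/(1+(P1*P2)*P3)], P4
[4] collapse the loop (([(P1*P2)/(1+(P1*P2)*P3)]*P4) forward, P5 return)
At step 2 the group reduced is feedback.

Answer: feedback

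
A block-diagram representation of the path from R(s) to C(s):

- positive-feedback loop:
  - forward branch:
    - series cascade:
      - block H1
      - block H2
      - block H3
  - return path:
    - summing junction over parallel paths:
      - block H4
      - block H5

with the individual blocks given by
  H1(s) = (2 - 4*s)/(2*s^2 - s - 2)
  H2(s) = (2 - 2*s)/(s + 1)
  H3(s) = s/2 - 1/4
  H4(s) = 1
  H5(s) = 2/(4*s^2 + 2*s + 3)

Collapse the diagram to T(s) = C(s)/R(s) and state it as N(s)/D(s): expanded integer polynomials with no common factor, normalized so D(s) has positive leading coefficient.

[1] multiply H1, H2, H3 (series), giving (4*s^3 - 8*s^2 + 5*s - 1)/(2*s^3 + s^2 - 3*s - 2)
[2] reduce the parallel group H4, H5, giving (4*s^2 + 2*s + 5)/(4*s^2 + 2*s + 3)
[3] reduce the feedback loop with forward (H1*H2*H3) and return (H4+H5): this yields T(s), and no further normalization is needed

Therefore the answer is (-16*s^5 + 24*s^4 - 16*s^3 + 18*s^2 - 13*s + 3)/(8*s^5 - 32*s^4 + 28*s^3 - 23*s^2 + 36*s + 1).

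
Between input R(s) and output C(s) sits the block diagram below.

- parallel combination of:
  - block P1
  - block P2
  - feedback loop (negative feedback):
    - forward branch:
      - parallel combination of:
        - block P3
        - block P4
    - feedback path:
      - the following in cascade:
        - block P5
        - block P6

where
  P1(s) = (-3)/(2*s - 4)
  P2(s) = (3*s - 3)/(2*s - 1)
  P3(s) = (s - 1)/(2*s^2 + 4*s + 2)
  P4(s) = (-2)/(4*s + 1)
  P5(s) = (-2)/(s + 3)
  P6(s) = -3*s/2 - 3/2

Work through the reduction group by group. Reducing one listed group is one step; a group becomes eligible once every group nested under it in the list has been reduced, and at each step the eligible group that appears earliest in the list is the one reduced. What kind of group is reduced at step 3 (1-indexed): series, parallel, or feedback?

(1) reduce the parallel group P3, P4
(2) combine P5, P6 in series
(3) close the feedback loop around (P3+P4), (P5*P6)
(4) reduce the parallel group P1, P2, [(P3+P4)/(1+(P3+P4)*(P5*P6))]
Step 3 collapses a feedback group.

Final answer: feedback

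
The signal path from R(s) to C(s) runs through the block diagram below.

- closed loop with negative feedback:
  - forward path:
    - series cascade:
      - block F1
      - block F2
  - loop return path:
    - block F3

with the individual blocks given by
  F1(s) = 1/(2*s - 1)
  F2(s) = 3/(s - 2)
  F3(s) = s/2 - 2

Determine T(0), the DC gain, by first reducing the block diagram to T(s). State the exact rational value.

Reducing step by step:

[1] cascade F1, F2 -> 3/(2*s^2 - 5*s + 2)
[2] feedback reduction of (F1*F2), F3 -> 6/(4*s^2 - 7*s - 8)
The step-2 result is T(s). Setting s = 0: T(0) = 6/(-8) = -3/4.

Answer: -3/4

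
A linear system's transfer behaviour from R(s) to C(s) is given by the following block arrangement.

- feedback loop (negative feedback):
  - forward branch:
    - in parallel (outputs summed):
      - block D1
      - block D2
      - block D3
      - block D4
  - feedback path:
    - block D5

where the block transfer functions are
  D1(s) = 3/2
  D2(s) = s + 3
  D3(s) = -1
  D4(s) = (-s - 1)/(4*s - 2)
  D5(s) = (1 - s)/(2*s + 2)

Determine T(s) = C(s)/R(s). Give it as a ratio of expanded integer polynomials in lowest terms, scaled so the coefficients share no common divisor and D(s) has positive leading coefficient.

(1) combine D1, D2, D3, D4 in parallel -> (4*s^2 + 11*s - 8)/(4*s - 2)
(2) feedback reduction of (D1+D2+D3+D4), D5, which is the overall transfer function T(s) = C(s)/R(s) in lowest terms

Answer: (-8*s^3 - 30*s^2 - 6*s + 16)/(4*s^3 - s^2 - 23*s + 12)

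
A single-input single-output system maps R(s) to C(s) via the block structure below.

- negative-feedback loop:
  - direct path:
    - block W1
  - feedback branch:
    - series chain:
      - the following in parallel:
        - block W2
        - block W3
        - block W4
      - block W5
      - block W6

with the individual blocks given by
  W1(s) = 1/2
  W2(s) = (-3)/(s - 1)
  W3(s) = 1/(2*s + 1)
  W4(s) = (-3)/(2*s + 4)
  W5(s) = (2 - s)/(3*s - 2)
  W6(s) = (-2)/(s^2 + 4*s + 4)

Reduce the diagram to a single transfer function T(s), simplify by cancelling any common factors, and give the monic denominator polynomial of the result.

Answer: s^6 + 29*s^5/6 + 29*s^4/6 - 8*s^3 - 35*s^2/4 + 23*s/4 + 29/6

Working:
[1] reduce the parallel group W2, W3, W4, giving (-16*s^2 - 25*s - 13)/(4*s^3 + 6*s^2 - 6*s - 4)
[2] multiply (W2+W3+W4), W5, W6 (series), giving (-16*s^3 + 7*s^2 + 37*s + 26)/(6*s^6 + 29*s^5 + 29*s^4 - 40*s^3 - 56*s^2 + 16*s + 16)
[3] reduce the feedback loop with forward W1 and return ((W2+W3+W4)*W5*W6), giving (6*s^6 + 29*s^5 + 29*s^4 - 40*s^3 - 56*s^2 + 16*s + 16)/(12*s^6 + 58*s^5 + 58*s^4 - 96*s^3 - 105*s^2 + 69*s + 58)
No further cancellation is possible in the step-3 result, so that is T(s). Its denominator becomes monic after dividing by the leading coefficient 12.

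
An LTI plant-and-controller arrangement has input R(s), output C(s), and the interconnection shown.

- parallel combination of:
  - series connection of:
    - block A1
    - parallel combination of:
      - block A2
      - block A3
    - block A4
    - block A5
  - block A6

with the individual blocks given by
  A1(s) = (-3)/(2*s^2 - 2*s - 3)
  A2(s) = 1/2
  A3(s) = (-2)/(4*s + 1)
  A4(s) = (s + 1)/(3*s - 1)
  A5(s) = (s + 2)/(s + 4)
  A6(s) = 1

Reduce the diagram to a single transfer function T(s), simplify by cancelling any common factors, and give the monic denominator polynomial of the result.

Step 1 - reduce the parallel group A2, A3 gives (4*s - 3)/(8*s + 2)
Step 2 - series reduction of A1, (A2+A3), A4, A5 gives (-12*s^3 - 27*s^2 + 3*s + 18)/(48*s^5 + 140*s^4 - 280*s^3 - 278*s^2 + 46*s + 24)
Step 3 - parallel reduction of (A1*(A2+A3)*A4*A5), A6 gives (48*s^5 + 140*s^4 - 292*s^3 - 305*s^2 + 49*s + 42)/(48*s^5 + 140*s^4 - 280*s^3 - 278*s^2 + 46*s + 24)
No further cancellation is possible in the step-3 result, so that is T(s). Its denominator becomes monic after dividing by the leading coefficient 48.

Answer: s^5 + 35*s^4/12 - 35*s^3/6 - 139*s^2/24 + 23*s/24 + 1/2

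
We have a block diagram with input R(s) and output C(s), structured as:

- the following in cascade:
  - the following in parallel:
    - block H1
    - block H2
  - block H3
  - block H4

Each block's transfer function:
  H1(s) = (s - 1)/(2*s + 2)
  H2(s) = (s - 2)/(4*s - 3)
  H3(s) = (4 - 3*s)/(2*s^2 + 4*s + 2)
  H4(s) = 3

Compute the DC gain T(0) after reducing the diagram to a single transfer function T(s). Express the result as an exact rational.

Answer: 1

Working:
(1) parallel reduction of H1, H2; result (6*s^2 - 9*s - 1)/(8*s^2 + 2*s - 6)
(2) series reduction of (H1+H2), H3, H4; result (-54*s^3 + 153*s^2 - 99*s - 12)/(16*s^4 + 36*s^3 + 12*s^2 - 20*s - 12)
The step-2 result is T(s). Setting s = 0: T(0) = -12/(-12) = 1.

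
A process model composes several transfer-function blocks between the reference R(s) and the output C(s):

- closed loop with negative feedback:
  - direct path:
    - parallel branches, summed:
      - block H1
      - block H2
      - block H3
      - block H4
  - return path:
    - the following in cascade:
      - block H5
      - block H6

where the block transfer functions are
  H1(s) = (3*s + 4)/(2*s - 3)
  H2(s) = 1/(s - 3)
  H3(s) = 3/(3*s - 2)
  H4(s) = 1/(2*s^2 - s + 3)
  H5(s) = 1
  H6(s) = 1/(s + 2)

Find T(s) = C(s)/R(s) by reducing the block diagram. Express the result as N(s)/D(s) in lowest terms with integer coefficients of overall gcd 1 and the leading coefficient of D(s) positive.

Reducing step by step:

Step 1 - parallel reduction of H1, H2, H3, H4, giving (18*s^5 - 27*s^4 - 90*s^3 + 122*s^2 - 210*s + 153)/(12*s^5 - 68*s^4 + 139*s^3 - 174*s^2 + 153*s - 54)
Step 2 - series reduction of H5, H6, giving 1/(s + 2)
Step 3 - apply the feedback formula to (H1+H2+H3+H4), (H5*H6), which is the overall transfer function T(s) = C(s)/R(s) in lowest terms

Answer: (18*s^6 + 9*s^5 - 144*s^4 - 58*s^3 + 34*s^2 - 267*s + 306)/(12*s^6 - 26*s^5 - 24*s^4 + 14*s^3 - 73*s^2 + 42*s + 45)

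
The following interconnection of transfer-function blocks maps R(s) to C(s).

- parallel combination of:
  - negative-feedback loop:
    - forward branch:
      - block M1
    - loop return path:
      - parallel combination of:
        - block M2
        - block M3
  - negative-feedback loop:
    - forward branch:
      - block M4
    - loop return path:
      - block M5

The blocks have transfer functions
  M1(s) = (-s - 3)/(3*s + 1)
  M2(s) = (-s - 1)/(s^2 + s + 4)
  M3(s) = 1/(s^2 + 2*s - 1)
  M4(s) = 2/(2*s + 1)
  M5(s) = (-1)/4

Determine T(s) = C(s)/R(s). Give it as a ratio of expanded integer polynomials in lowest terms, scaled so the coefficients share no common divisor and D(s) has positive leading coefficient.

(1) reduce the parallel group M2, M3, giving (-s^3 - 2*s^2 + 5)/(s^4 + 3*s^3 + 5*s^2 + 7*s - 4)
(2) reduce the feedback loop with forward M1 and return (M2+M3), giving (-s^5 - 6*s^4 - 14*s^3 - 22*s^2 - 17*s + 12)/(3*s^5 + 11*s^4 + 23*s^3 + 32*s^2 - 10*s - 19)
(3) reduce the feedback loop with forward M4 and return M5, giving 4/(4*s + 1)
(4) add [M1/(1+M1*(M2+M3))], [M4/(1+M4*M5)] (parallel) - this is the overall T(s), already in the required normalized form

Therefore the answer is (-4*s^6 - 13*s^5 - 18*s^4 - 10*s^3 + 38*s^2 - 9*s - 64)/(12*s^6 + 47*s^5 + 103*s^4 + 151*s^3 - 8*s^2 - 86*s - 19).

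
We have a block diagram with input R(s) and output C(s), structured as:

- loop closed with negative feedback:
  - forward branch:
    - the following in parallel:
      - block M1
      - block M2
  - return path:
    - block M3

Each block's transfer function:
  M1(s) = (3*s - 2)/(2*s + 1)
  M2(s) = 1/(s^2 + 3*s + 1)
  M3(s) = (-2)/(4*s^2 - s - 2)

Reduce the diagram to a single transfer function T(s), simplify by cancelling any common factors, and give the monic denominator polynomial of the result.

First reduce the diagram to T(s).

(1) reduce the parallel group M1, M2 -> (3*s^3 + 7*s^2 - s - 1)/(2*s^3 + 7*s^2 + 5*s + 1)
(2) collapse the loop ((M1+M2) forward, M3 return) -> (12*s^5 + 25*s^4 - 17*s^3 - 17*s^2 + 3*s + 2)/(8*s^5 + 26*s^4 + 3*s^3 - 29*s^2 - 9*s)
The result of step 2 is T(s) in lowest terms. Its denominator has leading coefficient 8; dividing the denominator through by 8 makes it monic.

Answer: s^5 + 13*s^4/4 + 3*s^3/8 - 29*s^2/8 - 9*s/8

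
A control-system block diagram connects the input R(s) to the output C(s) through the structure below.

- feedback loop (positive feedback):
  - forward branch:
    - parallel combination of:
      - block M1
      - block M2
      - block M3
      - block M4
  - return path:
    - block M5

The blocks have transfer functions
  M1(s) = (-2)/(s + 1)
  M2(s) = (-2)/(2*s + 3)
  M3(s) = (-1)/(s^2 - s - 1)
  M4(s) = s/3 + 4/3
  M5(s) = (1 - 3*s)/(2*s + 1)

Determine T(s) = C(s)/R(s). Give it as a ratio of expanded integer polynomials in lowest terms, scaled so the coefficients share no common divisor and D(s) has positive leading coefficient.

Reducing step by step:

Step 1: parallel reduction of M1, M2, M3, M4; result (2*s^5 + 11*s^4 - 10*s^3 - 36*s^2 - 8*s + 3)/(6*s^4 + 9*s^3 - 12*s^2 - 24*s - 9)
Step 2: close the feedback loop around (M1+M2+M3+M4), M5: this yields T(s), and no further normalization is needed

Answer: (4*s^6 + 24*s^5 - 9*s^4 - 82*s^3 - 52*s^2 - 2*s + 3)/(6*s^6 + 43*s^5 - 17*s^4 - 113*s^3 - 48*s^2 - 25*s - 12)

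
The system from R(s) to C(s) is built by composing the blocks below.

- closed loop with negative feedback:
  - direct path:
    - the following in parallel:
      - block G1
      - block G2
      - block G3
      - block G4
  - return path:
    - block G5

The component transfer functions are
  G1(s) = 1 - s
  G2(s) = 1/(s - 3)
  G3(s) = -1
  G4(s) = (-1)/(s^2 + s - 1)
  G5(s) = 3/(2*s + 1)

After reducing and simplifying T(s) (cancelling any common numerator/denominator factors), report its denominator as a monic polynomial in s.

(1) sum the parallel branches G1, G2, G3, G4, giving (-s^4 + 2*s^3 + 5*s^2 - 3*s + 2)/(s^3 - 2*s^2 - 4*s + 3)
(2) apply the feedback formula to (G1+G2+G3+G4), G5, giving (2*s^5 - 3*s^4 - 12*s^3 + s^2 - s - 2)/(s^4 - 3*s^3 - 5*s^2 + 7*s - 9)
No further cancellation is possible in the step-2 result, so that is T(s). Its denominator is already monic.

Answer: s^4 - 3*s^3 - 5*s^2 + 7*s - 9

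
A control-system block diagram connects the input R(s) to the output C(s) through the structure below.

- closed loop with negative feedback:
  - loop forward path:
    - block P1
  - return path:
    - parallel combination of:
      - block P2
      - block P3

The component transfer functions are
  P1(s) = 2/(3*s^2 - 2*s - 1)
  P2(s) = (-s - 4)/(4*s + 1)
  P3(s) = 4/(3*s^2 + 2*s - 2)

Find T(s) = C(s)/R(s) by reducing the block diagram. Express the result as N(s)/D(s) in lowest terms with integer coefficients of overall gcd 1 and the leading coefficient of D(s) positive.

The answer is (24*s^3 + 22*s^2 - 12*s - 4)/(36*s^5 + 9*s^4 - 58*s^3 - 33*s^2 + 30*s + 26).

Reasoning:
Step 1. parallel reduction of P2, P3, giving (-3*s^3 - 14*s^2 + 10*s + 12)/(12*s^3 + 11*s^2 - 6*s - 2)
Step 2. feedback reduction of P1, (P2+P3), which is the overall transfer function T(s) = C(s)/R(s) in lowest terms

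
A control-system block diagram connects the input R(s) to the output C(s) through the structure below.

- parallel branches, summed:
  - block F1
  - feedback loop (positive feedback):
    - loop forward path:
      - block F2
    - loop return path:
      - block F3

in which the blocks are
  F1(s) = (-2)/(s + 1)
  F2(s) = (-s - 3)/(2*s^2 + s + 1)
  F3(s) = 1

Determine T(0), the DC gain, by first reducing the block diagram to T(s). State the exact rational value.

Answer: -11/4

Working:
1. reduce the feedback loop with forward F2 and return F3 -> (-s - 3)/(2*s^2 + 2*s + 4)
2. parallel reduction of F1, [F2/(1-F2*F3)] -> (-5*s^2 - 8*s - 11)/(2*s^3 + 4*s^2 + 6*s + 4)
The step-2 result is T(s). Setting s = 0: T(0) = -11/4.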